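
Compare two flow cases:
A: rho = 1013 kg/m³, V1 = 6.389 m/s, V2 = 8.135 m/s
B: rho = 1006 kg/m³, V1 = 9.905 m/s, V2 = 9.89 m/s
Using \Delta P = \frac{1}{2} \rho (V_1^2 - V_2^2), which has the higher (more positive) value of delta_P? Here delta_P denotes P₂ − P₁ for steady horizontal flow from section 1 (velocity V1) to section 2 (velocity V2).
delta_P(A) = -12.84 kPa, delta_P(B) = 0.1494 kPa. Answer: B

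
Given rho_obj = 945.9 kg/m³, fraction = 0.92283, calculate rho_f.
Formula: f_{sub} = \frac{\rho_{obj}}{\rho_f}
Substituting knowns: 0.92283 = 945.9/rho_f
Solving for rho_f: rho_f = 945.9/0.92283 = 1025 kg/m³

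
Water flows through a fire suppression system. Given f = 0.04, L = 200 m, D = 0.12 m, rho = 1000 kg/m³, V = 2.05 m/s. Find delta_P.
Formula: \Delta P = f \frac{L}{D} \frac{\rho V^2}{2}
delta_P = 0.04·(200/0.12)·0.5·1000·2.05²/1000 = 140.1 kPa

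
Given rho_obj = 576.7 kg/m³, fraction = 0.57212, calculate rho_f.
Formula: f_{sub} = \frac{\rho_{obj}}{\rho_f}
Substituting knowns: 0.57212 = 576.7/rho_f
Solving for rho_f: rho_f = 576.7/0.57212 = 1008 kg/m³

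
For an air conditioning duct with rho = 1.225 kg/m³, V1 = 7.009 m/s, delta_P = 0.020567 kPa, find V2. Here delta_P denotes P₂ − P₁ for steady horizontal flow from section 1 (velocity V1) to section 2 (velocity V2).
Formula: \Delta P = \frac{1}{2} \rho (V_1^2 - V_2^2)
Substituting knowns: 0.020567 = 0.5·1.225·(7.009² − V2²)/1000
Solving for V2: V2 = √(7.009² − 2·(0.020567·1000)/1.225) = 3.943 m/s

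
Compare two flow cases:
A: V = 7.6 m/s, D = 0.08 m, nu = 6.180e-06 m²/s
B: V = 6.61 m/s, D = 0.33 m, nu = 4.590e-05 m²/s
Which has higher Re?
Re(A) = 98382, Re(B) = 47523. Answer: A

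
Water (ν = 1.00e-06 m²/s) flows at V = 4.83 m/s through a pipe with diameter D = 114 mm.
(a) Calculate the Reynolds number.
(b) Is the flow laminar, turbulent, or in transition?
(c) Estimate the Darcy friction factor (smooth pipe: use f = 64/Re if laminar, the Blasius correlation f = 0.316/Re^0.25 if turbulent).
(a) Re = V·D/ν = 4.83·0.114/1.00e-06 = 550620
(b) Flow regime: turbulent (Re > 4000)
(c) Friction factor: f = 0.316/Re^0.25 = 0.316/550620^0.25 = 0.0116 (Blasius is strictly valid for Re ≲ 1e5; used here as the smooth-pipe estimate the problem specifies)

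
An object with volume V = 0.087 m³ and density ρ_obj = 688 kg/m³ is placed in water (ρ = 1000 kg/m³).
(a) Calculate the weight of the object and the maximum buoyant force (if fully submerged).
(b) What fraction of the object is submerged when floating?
(a) W=rho_obj*g*V=688*9.81*0.087=587.2 N; F_B(max)=rho*g*V=1000*9.81*0.087=853.5 N
(b) Floating fraction=rho_obj/rho=688/1000=0.688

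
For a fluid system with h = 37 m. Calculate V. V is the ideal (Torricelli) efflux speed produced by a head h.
Formula: V = \sqrt{2 g h}
V = √(2·9.81·37) = 26.94 m/s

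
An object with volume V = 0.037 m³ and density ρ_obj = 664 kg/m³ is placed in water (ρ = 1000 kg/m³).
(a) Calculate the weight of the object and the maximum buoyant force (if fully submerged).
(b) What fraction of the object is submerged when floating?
(a) W=rho_obj*g*V=664*9.81*0.037=241.0 N; F_B(max)=rho*g*V=1000*9.81*0.037=363.0 N
(b) Floating fraction=rho_obj/rho=664/1000=0.664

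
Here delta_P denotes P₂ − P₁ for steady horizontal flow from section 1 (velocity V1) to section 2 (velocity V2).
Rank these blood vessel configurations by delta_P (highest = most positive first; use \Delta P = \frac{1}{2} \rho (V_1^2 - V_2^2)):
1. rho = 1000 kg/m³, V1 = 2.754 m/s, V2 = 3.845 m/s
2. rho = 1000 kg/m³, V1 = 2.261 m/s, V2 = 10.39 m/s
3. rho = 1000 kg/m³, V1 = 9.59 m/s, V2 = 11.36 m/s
Case 1: delta_P = -3.6 kPa
Case 2: delta_P = -51.42 kPa
Case 3: delta_P = -18.54 kPa
Ranking (highest first): 1, 3, 2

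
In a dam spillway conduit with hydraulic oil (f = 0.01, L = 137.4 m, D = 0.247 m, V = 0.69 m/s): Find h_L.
Formula: h_L = f \frac{L}{D} \frac{V^2}{2g}
h_L = 0.01·(137.4/0.247)·0.69²/(2·9.81) = 0.135 m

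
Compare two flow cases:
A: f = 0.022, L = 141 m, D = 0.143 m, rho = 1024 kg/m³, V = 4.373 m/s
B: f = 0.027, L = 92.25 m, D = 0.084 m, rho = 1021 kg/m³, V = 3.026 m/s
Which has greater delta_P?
delta_P(A) = 212.4 kPa, delta_P(B) = 138.6 kPa. Answer: A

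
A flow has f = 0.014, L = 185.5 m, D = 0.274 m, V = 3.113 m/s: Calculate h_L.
Formula: h_L = f \frac{L}{D} \frac{V^2}{2g}
h_L = 0.014·(185.5/0.274)·3.113²/(2·9.81) = 4.681 m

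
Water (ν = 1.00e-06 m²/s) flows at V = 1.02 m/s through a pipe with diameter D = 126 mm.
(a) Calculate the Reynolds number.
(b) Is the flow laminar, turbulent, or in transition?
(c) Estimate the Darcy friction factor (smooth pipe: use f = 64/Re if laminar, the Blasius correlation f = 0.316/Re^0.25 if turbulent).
(a) Re = V·D/ν = 1.02·0.126/1.00e-06 = 128520
(b) Flow regime: turbulent (Re > 4000)
(c) Friction factor: f = 0.316/Re^0.25 = 0.316/128520^0.25 = 0.01669 (Blasius is strictly valid for Re ≲ 1e5; used here as the smooth-pipe estimate the problem specifies)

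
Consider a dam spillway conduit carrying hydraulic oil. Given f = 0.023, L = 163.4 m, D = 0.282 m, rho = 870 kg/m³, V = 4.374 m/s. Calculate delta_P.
Formula: \Delta P = f \frac{L}{D} \frac{\rho V^2}{2}
delta_P = 0.023·(163.4/0.282)·0.5·870·4.374²/1000 = 110.9 kPa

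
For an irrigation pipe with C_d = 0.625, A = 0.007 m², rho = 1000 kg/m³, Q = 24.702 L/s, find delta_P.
Formula: Q = C_d A \sqrt{\frac{2 \Delta P}{\rho}}
Substituting knowns: 24.702 = 0.625·0.007·√(2·(delta_P·1000)/1000)·1000
Solving for delta_P: delta_P = ((24.702/1000)/(0.625·0.007))²·1000/2/1000 = 15.94 kPa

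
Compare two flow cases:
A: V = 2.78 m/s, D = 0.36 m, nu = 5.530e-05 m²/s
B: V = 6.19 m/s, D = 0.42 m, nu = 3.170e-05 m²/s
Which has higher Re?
Re(A) = 18098, Re(B) = 82013. Answer: B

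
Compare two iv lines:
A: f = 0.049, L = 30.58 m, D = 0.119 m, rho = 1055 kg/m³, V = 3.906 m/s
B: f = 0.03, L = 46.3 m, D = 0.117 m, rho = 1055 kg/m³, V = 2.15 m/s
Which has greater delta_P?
delta_P(A) = 101.3 kPa, delta_P(B) = 28.95 kPa. Answer: A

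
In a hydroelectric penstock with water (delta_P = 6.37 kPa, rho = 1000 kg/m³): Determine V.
Formula: V = \sqrt{\frac{2 \Delta P}{\rho}}
V = √(2·(6.37·1000)/1000) = 3.569 m/s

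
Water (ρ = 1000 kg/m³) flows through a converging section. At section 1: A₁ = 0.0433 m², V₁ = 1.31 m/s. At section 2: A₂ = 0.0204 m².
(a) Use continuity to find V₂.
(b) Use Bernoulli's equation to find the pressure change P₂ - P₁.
(a) Continuity: A₁V₁=A₂V₂ -> V₂=A₁V₁/A₂=0.0433*1.31/0.0204=2.78 m/s
(b) Bernoulli: P₂-P₁=0.5*rho*(V₁^2-V₂^2)/1000=0.5*1000*(1.31^2-2.78^2)/1000=-3.006 kPa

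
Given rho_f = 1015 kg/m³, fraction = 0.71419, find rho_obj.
Formula: f_{sub} = \frac{\rho_{obj}}{\rho_f}
Substituting knowns: 0.71419 = rho_obj/1015
Solving for rho_obj: rho_obj = 0.71419·1015 = 724.9 kg/m³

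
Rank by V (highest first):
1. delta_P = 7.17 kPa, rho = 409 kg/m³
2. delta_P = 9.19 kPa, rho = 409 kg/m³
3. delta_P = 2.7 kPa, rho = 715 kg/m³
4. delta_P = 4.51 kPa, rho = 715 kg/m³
Case 1: V = 5.921 m/s
Case 2: V = 6.704 m/s
Case 3: V = 2.748 m/s
Case 4: V = 3.552 m/s
Ranking (highest first): 2, 1, 4, 3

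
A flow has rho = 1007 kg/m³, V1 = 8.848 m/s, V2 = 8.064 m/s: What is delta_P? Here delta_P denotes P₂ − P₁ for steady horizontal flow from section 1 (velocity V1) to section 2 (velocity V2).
Formula: \Delta P = \frac{1}{2} \rho (V_1^2 - V_2^2)
delta_P = 0.5·1007·(8.848² − 8.064²)/1000 = 6.676 kPa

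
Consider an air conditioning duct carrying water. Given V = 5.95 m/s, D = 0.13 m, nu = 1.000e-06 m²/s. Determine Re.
Formula: Re = \frac{V D}{\nu}
Re = 5.95·0.13/1.000e-06 = 773500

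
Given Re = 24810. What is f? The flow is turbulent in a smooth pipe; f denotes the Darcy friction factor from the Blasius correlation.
Formula: f = \frac{0.316}{Re^{0.25}}
f = 0.316/24810^0.25 = 0.02518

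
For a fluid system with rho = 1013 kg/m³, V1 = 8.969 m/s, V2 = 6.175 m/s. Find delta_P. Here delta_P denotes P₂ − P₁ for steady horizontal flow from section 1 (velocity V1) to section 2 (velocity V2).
Formula: \Delta P = \frac{1}{2} \rho (V_1^2 - V_2^2)
delta_P = 0.5·1013·(8.969² − 6.175²)/1000 = 21.43 kPa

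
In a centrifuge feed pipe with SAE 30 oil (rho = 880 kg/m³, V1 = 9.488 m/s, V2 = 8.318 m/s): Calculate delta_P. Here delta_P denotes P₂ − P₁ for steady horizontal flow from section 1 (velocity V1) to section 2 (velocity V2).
Formula: \Delta P = \frac{1}{2} \rho (V_1^2 - V_2^2)
delta_P = 0.5·880·(9.488² − 8.318²)/1000 = 9.167 kPa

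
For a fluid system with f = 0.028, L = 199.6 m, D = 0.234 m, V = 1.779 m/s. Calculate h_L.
Formula: h_L = f \frac{L}{D} \frac{V^2}{2g}
h_L = 0.028·(199.6/0.234)·1.779²/(2·9.81) = 3.853 m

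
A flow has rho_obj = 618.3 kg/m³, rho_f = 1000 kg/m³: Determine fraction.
Formula: f_{sub} = \frac{\rho_{obj}}{\rho_f}
fraction = 618.3/1000 = 0.6183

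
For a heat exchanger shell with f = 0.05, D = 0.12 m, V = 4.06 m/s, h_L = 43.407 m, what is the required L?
Formula: h_L = f \frac{L}{D} \frac{V^2}{2g}
Substituting knowns: 43.407 = 0.05·(L/0.12)·4.06²/(2·9.81)
Solving for L: L = 43.407·2·9.81·0.12/(0.05·4.06²) = 124 m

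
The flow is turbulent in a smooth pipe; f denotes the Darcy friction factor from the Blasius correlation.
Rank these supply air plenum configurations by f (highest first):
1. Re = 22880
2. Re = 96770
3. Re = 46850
Case 1: f = 0.02569
Case 2: f = 0.01792
Case 3: f = 0.02148
Ranking (highest first): 1, 3, 2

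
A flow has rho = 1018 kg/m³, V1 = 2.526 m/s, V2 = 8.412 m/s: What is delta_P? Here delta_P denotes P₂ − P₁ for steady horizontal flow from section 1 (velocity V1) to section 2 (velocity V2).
Formula: \Delta P = \frac{1}{2} \rho (V_1^2 - V_2^2)
delta_P = 0.5·1018·(2.526² − 8.412²)/1000 = -32.77 kPa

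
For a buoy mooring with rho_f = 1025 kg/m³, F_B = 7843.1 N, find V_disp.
Formula: F_B = \rho_f g V_{disp}
Substituting knowns: 7843.1 = 1025·9.81·V_disp
Solving for V_disp: V_disp = 7843.1/(1025·9.81) = 0.78 m³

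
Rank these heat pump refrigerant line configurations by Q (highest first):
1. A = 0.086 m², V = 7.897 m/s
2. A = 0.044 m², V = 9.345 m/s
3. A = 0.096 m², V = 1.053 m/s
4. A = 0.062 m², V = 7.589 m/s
Case 1: Q = 679.1 L/s
Case 2: Q = 411.2 L/s
Case 3: Q = 101.1 L/s
Case 4: Q = 470.5 L/s
Ranking (highest first): 1, 4, 2, 3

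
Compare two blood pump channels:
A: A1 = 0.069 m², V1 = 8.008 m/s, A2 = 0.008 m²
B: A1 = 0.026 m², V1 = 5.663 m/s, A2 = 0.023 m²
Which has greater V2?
V2(A) = 69.07 m/s, V2(B) = 6.402 m/s. Answer: A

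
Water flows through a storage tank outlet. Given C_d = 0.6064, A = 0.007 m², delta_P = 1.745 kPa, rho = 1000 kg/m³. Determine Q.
Formula: Q = C_d A \sqrt{\frac{2 \Delta P}{\rho}}
Q = 0.6064·0.007·√(2·(1.745·1000)/1000)·1000 = 7.93 L/s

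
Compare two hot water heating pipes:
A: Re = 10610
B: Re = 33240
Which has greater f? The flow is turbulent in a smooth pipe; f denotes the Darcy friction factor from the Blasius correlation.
f(A) = 0.03114, f(B) = 0.0234. Answer: A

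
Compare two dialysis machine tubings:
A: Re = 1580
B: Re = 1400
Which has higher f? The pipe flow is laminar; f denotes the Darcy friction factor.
f(A) = 0.04051, f(B) = 0.04571. Answer: B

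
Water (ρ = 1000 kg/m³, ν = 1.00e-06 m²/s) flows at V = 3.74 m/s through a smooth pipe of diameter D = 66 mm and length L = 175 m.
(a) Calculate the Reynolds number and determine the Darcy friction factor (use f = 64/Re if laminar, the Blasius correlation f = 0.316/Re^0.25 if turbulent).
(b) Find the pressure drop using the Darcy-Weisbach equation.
(a) Re = V·D/ν = 3.74·0.066/1.00e-06 = 246840 → turbulent (Re > 4000); f = 0.316/Re^0.25 = 0.316/246840^0.25 = 0.014177 (Blasius is strictly valid for Re ≲ 1e5; used here as the smooth-pipe estimate the problem specifies)
(b) Darcy-Weisbach: ΔP = f·(L/D)·½ρV²/1000 = 0.014177·(175/0.066)·½·1000·3.74²/1000 = 262.9 kPa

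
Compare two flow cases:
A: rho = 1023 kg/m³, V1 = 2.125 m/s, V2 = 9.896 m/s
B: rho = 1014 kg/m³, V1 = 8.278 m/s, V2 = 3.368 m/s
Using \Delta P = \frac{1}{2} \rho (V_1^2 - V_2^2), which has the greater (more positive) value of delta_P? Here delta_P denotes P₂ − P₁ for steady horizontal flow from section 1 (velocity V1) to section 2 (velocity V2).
delta_P(A) = -47.78 kPa, delta_P(B) = 28.99 kPa. Answer: B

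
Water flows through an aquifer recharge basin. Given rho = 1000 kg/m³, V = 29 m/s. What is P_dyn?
Formula: P_{dyn} = \frac{1}{2} \rho V^2
P_dyn = 0.5·1000·29²/1000 = 420.5 kPa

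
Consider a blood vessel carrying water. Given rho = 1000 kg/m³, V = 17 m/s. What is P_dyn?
Formula: P_{dyn} = \frac{1}{2} \rho V^2
P_dyn = 0.5·1000·17²/1000 = 144.5 kPa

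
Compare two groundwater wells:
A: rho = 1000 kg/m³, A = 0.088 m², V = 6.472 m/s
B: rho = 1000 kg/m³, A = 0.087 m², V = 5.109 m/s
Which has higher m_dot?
m_dot(A) = 569.5 kg/s, m_dot(B) = 444.5 kg/s. Answer: A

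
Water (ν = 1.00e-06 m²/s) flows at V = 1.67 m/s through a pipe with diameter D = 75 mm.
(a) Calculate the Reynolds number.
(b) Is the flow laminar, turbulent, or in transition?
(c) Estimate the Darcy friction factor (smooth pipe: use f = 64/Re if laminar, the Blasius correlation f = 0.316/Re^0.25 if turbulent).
(a) Re = V·D/ν = 1.67·0.075/1.00e-06 = 125250
(b) Flow regime: turbulent (Re > 4000)
(c) Friction factor: f = 0.316/Re^0.25 = 0.316/125250^0.25 = 0.0168 (Blasius is strictly valid for Re ≲ 1e5; used here as the smooth-pipe estimate the problem specifies)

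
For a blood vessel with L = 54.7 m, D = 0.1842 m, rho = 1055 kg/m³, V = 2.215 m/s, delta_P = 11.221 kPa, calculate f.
Formula: \Delta P = f \frac{L}{D} \frac{\rho V^2}{2}
Substituting knowns: 11.221 = f·(54.7/0.1842)·0.5·1055·2.215²/1000
Solving for f: f = (11.221·1000)/((54.7/0.1842)·0.5·1055·2.215²) = 0.0146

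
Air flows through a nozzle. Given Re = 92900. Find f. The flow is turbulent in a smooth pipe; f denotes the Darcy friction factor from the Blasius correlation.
Formula: f = \frac{0.316}{Re^{0.25}}
f = 0.316/92900^0.25 = 0.0181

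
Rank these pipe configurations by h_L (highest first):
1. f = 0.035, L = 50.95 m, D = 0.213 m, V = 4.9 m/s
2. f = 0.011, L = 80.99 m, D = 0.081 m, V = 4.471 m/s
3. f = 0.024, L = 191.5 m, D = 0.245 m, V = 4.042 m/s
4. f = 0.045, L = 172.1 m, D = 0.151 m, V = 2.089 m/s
Case 1: h_L = 10.25 m
Case 2: h_L = 11.21 m
Case 3: h_L = 15.62 m
Case 4: h_L = 11.41 m
Ranking (highest first): 3, 4, 2, 1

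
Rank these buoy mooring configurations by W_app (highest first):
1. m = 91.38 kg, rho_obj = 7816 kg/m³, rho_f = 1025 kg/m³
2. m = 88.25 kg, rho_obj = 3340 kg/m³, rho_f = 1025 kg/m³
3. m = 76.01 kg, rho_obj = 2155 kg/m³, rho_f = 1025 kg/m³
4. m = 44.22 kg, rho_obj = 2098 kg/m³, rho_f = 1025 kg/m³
Case 1: W_app = 778.9 N
Case 2: W_app = 600.1 N
Case 3: W_app = 391 N
Case 4: W_app = 221.9 N
Ranking (highest first): 1, 2, 3, 4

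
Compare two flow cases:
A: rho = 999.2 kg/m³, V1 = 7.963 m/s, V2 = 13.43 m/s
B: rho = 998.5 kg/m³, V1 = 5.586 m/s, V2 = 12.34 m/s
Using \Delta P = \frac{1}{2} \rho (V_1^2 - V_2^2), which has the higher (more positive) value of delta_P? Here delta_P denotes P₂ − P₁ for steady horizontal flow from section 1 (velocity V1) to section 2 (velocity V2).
delta_P(A) = -58.43 kPa, delta_P(B) = -60.45 kPa. Answer: A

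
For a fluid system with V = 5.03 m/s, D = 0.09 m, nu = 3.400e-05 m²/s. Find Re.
Formula: Re = \frac{V D}{\nu}
Re = 5.03·0.09/3.400e-05 = 13315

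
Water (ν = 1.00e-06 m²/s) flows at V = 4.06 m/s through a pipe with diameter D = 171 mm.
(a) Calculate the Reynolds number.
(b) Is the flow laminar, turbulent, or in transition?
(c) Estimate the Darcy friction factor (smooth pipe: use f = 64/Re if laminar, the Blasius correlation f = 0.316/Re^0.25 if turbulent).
(a) Re = V·D/ν = 4.06·0.171/1.00e-06 = 694260
(b) Flow regime: turbulent (Re > 4000)
(c) Friction factor: f = 0.316/Re^0.25 = 0.316/694260^0.25 = 0.01095 (Blasius is strictly valid for Re ≲ 1e5; used here as the smooth-pipe estimate the problem specifies)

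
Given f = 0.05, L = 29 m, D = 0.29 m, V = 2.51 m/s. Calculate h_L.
Formula: h_L = f \frac{L}{D} \frac{V^2}{2g}
h_L = 0.05·(29/0.29)·2.51²/(2·9.81) = 1.606 m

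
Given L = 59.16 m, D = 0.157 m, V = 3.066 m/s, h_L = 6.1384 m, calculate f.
Formula: h_L = f \frac{L}{D} \frac{V^2}{2g}
Substituting knowns: 6.1384 = f·(59.16/0.157)·3.066²/(2·9.81)
Solving for f: f = 6.1384·2·9.81/((59.16/0.157)·3.066²) = 0.034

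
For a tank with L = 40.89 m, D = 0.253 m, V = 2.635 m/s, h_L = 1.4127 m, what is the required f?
Formula: h_L = f \frac{L}{D} \frac{V^2}{2g}
Substituting knowns: 1.4127 = f·(40.89/0.253)·2.635²/(2·9.81)
Solving for f: f = 1.4127·2·9.81/((40.89/0.253)·2.635²) = 0.0247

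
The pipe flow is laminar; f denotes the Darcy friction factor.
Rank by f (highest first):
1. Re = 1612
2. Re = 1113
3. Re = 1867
Case 1: f = 0.0397
Case 2: f = 0.0575
Case 3: f = 0.03428
Ranking (highest first): 2, 1, 3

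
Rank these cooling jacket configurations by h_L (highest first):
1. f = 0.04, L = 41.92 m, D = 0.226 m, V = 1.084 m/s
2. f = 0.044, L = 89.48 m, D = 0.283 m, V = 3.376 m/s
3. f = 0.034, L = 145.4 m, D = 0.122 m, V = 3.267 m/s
Case 1: h_L = 0.4444 m
Case 2: h_L = 8.082 m
Case 3: h_L = 22.04 m
Ranking (highest first): 3, 2, 1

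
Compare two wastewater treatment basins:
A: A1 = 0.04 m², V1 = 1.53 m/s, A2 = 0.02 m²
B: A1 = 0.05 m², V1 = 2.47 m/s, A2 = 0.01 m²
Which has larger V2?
V2(A) = 3.06 m/s, V2(B) = 12.35 m/s. Answer: B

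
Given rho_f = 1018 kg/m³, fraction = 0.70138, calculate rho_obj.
Formula: f_{sub} = \frac{\rho_{obj}}{\rho_f}
Substituting knowns: 0.70138 = rho_obj/1018
Solving for rho_obj: rho_obj = 0.70138·1018 = 714 kg/m³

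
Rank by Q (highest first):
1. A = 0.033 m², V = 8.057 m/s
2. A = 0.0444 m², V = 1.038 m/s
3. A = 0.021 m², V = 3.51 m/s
Case 1: Q = 265.9 L/s
Case 2: Q = 46.09 L/s
Case 3: Q = 73.71 L/s
Ranking (highest first): 1, 3, 2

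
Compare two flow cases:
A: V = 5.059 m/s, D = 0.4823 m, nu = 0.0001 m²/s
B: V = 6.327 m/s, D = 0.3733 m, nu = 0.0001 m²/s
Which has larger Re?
Re(A) = 24400, Re(B) = 23619. Answer: A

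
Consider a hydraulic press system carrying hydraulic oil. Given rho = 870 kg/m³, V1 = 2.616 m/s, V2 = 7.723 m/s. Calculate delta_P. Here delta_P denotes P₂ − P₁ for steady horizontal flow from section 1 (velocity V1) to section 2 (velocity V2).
Formula: \Delta P = \frac{1}{2} \rho (V_1^2 - V_2^2)
delta_P = 0.5·870·(2.616² − 7.723²)/1000 = -22.97 kPa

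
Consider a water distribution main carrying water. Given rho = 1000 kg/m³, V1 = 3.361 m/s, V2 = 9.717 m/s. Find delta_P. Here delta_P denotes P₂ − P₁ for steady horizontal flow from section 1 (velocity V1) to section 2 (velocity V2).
Formula: \Delta P = \frac{1}{2} \rho (V_1^2 - V_2^2)
delta_P = 0.5·1000·(3.361² − 9.717²)/1000 = -41.56 kPa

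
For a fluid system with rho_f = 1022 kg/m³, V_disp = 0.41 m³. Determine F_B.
Formula: F_B = \rho_f g V_{disp}
F_B = 1022·9.81·0.41 = 4111 N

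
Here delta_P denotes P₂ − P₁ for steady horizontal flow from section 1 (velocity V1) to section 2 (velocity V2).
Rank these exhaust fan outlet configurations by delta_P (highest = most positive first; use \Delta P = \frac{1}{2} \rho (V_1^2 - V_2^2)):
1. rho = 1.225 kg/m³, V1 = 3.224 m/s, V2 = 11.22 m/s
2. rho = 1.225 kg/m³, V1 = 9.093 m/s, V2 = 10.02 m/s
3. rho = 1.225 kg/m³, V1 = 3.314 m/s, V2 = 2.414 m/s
Case 1: delta_P = -0.07074 kPa
Case 2: delta_P = -0.01085 kPa
Case 3: delta_P = 0.003158 kPa
Ranking (highest first): 3, 2, 1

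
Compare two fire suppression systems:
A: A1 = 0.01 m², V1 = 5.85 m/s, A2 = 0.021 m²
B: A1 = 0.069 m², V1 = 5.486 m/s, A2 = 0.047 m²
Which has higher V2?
V2(A) = 2.786 m/s, V2(B) = 8.054 m/s. Answer: B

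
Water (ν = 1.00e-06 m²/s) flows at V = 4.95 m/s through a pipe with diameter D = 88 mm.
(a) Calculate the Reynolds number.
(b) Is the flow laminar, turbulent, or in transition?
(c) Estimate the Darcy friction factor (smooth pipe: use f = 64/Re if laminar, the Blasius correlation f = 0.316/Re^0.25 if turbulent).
(a) Re = V·D/ν = 4.95·0.088/1.00e-06 = 435600
(b) Flow regime: turbulent (Re > 4000)
(c) Friction factor: f = 0.316/Re^0.25 = 0.316/435600^0.25 = 0.0123 (Blasius is strictly valid for Re ≲ 1e5; used here as the smooth-pipe estimate the problem specifies)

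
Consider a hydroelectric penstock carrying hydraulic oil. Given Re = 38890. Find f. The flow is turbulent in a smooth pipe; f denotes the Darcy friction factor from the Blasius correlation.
Formula: f = \frac{0.316}{Re^{0.25}}
f = 0.316/38890^0.25 = 0.0225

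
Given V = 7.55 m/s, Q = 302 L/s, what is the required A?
Formula: Q = A V
Substituting knowns: 302 = A·7.55·1000
Solving for A: A = (302/1000)/7.55 = 0.04 m²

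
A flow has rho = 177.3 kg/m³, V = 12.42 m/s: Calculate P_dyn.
Formula: P_{dyn} = \frac{1}{2} \rho V^2
P_dyn = 0.5·177.3·12.42²/1000 = 13.67 kPa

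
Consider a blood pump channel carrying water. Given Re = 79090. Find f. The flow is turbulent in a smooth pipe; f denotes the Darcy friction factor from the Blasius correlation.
Formula: f = \frac{0.316}{Re^{0.25}}
f = 0.316/79090^0.25 = 0.01884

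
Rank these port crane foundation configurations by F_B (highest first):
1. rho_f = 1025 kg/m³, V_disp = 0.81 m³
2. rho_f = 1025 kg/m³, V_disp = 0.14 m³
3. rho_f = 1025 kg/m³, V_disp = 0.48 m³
Case 1: F_B = 8145 N
Case 2: F_B = 1408 N
Case 3: F_B = 4827 N
Ranking (highest first): 1, 3, 2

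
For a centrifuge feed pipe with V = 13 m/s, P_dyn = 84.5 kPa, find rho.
Formula: P_{dyn} = \frac{1}{2} \rho V^2
Substituting knowns: 84.5 = 0.5·rho·13²/1000
Solving for rho: rho = 2·(84.5·1000)/13² = 1000 kg/m³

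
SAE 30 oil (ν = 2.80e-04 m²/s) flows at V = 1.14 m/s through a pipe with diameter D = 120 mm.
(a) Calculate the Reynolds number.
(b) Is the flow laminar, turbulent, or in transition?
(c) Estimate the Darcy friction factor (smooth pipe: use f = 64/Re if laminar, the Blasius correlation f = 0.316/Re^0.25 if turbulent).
(a) Re = V·D/ν = 1.14·0.12/2.80e-04 = 488.57
(b) Flow regime: laminar (Re < 2300)
(c) Friction factor: f = 64/Re = 64/488.57 = 0.131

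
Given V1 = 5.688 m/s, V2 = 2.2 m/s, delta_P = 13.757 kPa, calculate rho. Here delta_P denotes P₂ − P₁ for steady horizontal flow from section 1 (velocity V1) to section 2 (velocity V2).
Formula: \Delta P = \frac{1}{2} \rho (V_1^2 - V_2^2)
Substituting knowns: 13.757 = 0.5·rho·(5.688² − 2.2²)/1000
Solving for rho: rho = 2·(13.757·1000)/(5.688² − 2.2²) = 1000 kg/m³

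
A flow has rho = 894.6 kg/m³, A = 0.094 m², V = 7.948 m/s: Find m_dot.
Formula: \dot{m} = \rho A V
m_dot = 894.6·0.094·7.948 = 668.4 kg/s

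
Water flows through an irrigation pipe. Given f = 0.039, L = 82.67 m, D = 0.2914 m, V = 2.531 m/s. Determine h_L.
Formula: h_L = f \frac{L}{D} \frac{V^2}{2g}
h_L = 0.039·(82.67/0.2914)·2.531²/(2·9.81) = 3.613 m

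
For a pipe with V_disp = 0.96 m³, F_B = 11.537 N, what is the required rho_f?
Formula: F_B = \rho_f g V_{disp}
Substituting knowns: 11.537 = rho_f·9.81·0.96
Solving for rho_f: rho_f = 11.537/(9.81·0.96) = 1.225 kg/m³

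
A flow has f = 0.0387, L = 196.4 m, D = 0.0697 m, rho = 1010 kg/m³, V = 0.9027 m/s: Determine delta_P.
Formula: \Delta P = f \frac{L}{D} \frac{\rho V^2}{2}
delta_P = 0.0387·(196.4/0.0697)·0.5·1010·0.9027²/1000 = 44.87 kPa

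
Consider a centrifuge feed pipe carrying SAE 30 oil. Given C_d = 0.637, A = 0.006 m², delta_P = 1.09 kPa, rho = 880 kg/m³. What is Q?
Formula: Q = C_d A \sqrt{\frac{2 \Delta P}{\rho}}
Q = 0.637·0.006·√(2·(1.09·1000)/880)·1000 = 6.016 L/s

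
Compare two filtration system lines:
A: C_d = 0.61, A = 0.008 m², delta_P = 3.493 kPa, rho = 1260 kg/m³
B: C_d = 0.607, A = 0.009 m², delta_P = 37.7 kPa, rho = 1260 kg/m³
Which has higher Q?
Q(A) = 11.49 L/s, Q(B) = 42.26 L/s. Answer: B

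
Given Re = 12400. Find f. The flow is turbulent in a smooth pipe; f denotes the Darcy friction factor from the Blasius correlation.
Formula: f = \frac{0.316}{Re^{0.25}}
f = 0.316/12400^0.25 = 0.02995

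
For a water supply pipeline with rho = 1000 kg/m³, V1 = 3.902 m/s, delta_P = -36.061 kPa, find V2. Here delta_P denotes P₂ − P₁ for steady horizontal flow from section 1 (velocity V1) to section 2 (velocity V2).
Formula: \Delta P = \frac{1}{2} \rho (V_1^2 - V_2^2)
Substituting knowns: -36.061 = 0.5·1000·(3.902² − V2²)/1000
Solving for V2: V2 = √(3.902² − 2·(-36.061·1000)/1000) = 9.346 m/s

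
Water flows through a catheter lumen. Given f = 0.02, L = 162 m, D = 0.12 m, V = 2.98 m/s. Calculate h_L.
Formula: h_L = f \frac{L}{D} \frac{V^2}{2g}
h_L = 0.02·(162/0.12)·2.98²/(2·9.81) = 12.22 m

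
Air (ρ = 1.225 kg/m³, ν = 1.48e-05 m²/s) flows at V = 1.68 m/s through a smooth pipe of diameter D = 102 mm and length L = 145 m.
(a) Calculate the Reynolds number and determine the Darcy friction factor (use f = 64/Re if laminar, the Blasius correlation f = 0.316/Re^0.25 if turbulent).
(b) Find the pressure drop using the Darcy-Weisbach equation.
(a) Re = V·D/ν = 1.68·0.102/1.48e-05 = 11578 → turbulent (Re > 4000); f = 0.316/Re^0.25 = 0.316/11578^0.25 = 0.030463
(b) Darcy-Weisbach: ΔP = f·(L/D)·½ρV²/1000 = 0.030463·(145/0.102)·½·1.225·1.68²/1000 = 0.07486 kPa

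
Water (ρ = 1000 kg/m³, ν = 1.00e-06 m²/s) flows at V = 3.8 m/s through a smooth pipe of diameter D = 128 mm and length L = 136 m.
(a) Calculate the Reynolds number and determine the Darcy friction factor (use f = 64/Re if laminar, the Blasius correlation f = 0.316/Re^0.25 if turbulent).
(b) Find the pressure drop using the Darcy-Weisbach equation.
(a) Re = V·D/ν = 3.8·0.128/1.00e-06 = 486400 → turbulent (Re > 4000); f = 0.316/Re^0.25 = 0.316/486400^0.25 = 0.011966 (Blasius is strictly valid for Re ≲ 1e5; used here as the smooth-pipe estimate the problem specifies)
(b) Darcy-Weisbach: ΔP = f·(L/D)·½ρV²/1000 = 0.011966·(136/0.128)·½·1000·3.8²/1000 = 91.79 kPa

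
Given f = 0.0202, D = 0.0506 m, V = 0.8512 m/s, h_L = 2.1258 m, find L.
Formula: h_L = f \frac{L}{D} \frac{V^2}{2g}
Substituting knowns: 2.1258 = 0.0202·(L/0.0506)·0.8512²/(2·9.81)
Solving for L: L = 2.1258·2·9.81·0.0506/(0.0202·0.8512²) = 144.2 m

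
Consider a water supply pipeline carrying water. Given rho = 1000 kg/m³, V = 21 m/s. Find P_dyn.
Formula: P_{dyn} = \frac{1}{2} \rho V^2
P_dyn = 0.5·1000·21²/1000 = 220.5 kPa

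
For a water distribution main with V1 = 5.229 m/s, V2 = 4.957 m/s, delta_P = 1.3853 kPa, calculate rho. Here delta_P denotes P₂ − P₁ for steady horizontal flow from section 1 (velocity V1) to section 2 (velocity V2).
Formula: \Delta P = \frac{1}{2} \rho (V_1^2 - V_2^2)
Substituting knowns: 1.3853 = 0.5·rho·(5.229² − 4.957²)/1000
Solving for rho: rho = 2·(1.3853·1000)/(5.229² − 4.957²) = 1000 kg/m³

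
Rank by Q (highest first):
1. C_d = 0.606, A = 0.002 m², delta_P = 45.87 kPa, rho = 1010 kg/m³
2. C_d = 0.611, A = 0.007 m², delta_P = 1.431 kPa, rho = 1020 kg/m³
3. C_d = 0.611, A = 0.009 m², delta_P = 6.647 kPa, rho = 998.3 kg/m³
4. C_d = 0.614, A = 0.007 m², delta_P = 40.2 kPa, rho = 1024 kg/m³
Case 1: Q = 11.55 L/s
Case 2: Q = 7.164 L/s
Case 3: Q = 20.07 L/s
Case 4: Q = 38.08 L/s
Ranking (highest first): 4, 3, 1, 2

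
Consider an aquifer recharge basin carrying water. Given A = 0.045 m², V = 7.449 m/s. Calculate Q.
Formula: Q = A V
Q = 0.045·7.449·1000 = 335.2 L/s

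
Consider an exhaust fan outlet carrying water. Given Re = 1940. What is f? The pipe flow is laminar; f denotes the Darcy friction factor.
Formula: f = \frac{64}{Re}
f = 64/1940 = 0.03299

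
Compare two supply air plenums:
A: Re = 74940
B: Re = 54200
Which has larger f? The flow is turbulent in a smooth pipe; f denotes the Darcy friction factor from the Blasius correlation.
f(A) = 0.0191, f(B) = 0.02071. Answer: B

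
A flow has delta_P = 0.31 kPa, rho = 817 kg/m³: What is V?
Formula: V = \sqrt{\frac{2 \Delta P}{\rho}}
V = √(2·(0.31·1000)/817) = 0.8711 m/s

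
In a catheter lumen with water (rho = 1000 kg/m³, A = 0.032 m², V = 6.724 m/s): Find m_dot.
Formula: \dot{m} = \rho A V
m_dot = 1000·0.032·6.724 = 215.2 kg/s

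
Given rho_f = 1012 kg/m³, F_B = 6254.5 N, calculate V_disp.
Formula: F_B = \rho_f g V_{disp}
Substituting knowns: 6254.5 = 1012·9.81·V_disp
Solving for V_disp: V_disp = 6254.5/(1012·9.81) = 0.63 m³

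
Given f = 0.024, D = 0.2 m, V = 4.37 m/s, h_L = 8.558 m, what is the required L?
Formula: h_L = f \frac{L}{D} \frac{V^2}{2g}
Substituting knowns: 8.558 = 0.024·(L/0.2)·4.37²/(2·9.81)
Solving for L: L = 8.558·2·9.81·0.2/(0.024·4.37²) = 73.27 m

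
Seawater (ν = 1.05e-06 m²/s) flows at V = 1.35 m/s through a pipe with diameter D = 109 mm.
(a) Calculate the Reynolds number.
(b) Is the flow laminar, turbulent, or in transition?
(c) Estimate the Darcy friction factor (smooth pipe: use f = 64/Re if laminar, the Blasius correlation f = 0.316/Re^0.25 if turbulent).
(a) Re = V·D/ν = 1.35·0.109/1.05e-06 = 140140
(b) Flow regime: turbulent (Re > 4000)
(c) Friction factor: f = 0.316/Re^0.25 = 0.316/140140^0.25 = 0.01633 (Blasius is strictly valid for Re ≲ 1e5; used here as the smooth-pipe estimate the problem specifies)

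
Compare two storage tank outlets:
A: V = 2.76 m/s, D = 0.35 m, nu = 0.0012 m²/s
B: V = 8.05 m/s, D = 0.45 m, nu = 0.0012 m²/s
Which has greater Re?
Re(A) = 805, Re(B) = 3019. Answer: B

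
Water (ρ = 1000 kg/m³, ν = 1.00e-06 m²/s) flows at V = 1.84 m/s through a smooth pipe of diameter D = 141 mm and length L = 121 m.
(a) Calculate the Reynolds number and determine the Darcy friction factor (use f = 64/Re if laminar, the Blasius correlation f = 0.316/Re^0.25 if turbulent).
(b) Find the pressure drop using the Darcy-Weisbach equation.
(a) Re = V·D/ν = 1.84·0.141/1.00e-06 = 259440 → turbulent (Re > 4000); f = 0.316/Re^0.25 = 0.316/259440^0.25 = 0.014002 (Blasius is strictly valid for Re ≲ 1e5; used here as the smooth-pipe estimate the problem specifies)
(b) Darcy-Weisbach: ΔP = f·(L/D)·½ρV²/1000 = 0.014002·(121/0.141)·½·1000·1.84²/1000 = 20.34 kPa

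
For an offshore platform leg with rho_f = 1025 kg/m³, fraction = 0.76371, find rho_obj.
Formula: f_{sub} = \frac{\rho_{obj}}{\rho_f}
Substituting knowns: 0.76371 = rho_obj/1025
Solving for rho_obj: rho_obj = 0.76371·1025 = 782.8 kg/m³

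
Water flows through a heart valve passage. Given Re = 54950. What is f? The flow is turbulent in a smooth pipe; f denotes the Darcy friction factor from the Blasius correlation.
Formula: f = \frac{0.316}{Re^{0.25}}
f = 0.316/54950^0.25 = 0.02064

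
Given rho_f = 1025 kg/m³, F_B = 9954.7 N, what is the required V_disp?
Formula: F_B = \rho_f g V_{disp}
Substituting knowns: 9954.7 = 1025·9.81·V_disp
Solving for V_disp: V_disp = 9954.7/(1025·9.81) = 0.99 m³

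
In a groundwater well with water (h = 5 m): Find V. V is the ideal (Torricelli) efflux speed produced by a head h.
Formula: V = \sqrt{2 g h}
V = √(2·9.81·5) = 9.905 m/s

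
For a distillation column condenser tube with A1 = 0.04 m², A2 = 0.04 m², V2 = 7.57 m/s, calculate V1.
Formula: V_2 = \frac{A_1 V_1}{A_2}
Substituting knowns: 7.57 = 0.04·V1/0.04
Solving for V1: V1 = 7.57·0.04/0.04 = 7.57 m/s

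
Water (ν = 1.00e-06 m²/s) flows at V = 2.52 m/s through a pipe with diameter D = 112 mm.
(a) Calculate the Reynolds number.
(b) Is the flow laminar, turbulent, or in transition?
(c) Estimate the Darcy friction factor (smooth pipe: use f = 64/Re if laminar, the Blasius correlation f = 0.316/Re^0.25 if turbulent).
(a) Re = V·D/ν = 2.52·0.112/1.00e-06 = 282240
(b) Flow regime: turbulent (Re > 4000)
(c) Friction factor: f = 0.316/Re^0.25 = 0.316/282240^0.25 = 0.01371 (Blasius is strictly valid for Re ≲ 1e5; used here as the smooth-pipe estimate the problem specifies)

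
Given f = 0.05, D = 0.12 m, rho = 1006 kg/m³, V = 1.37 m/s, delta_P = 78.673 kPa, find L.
Formula: \Delta P = f \frac{L}{D} \frac{\rho V^2}{2}
Substituting knowns: 78.673 = 0.05·(L/0.12)·0.5·1006·1.37²/1000
Solving for L: L = (78.673·1000)·0.12/(0.05·0.5·1006·1.37²) = 200 m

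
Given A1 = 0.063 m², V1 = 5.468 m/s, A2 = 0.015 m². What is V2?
Formula: V_2 = \frac{A_1 V_1}{A_2}
V2 = 0.063·5.468/0.015 = 22.97 m/s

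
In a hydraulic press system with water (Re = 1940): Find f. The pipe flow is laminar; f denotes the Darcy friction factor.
Formula: f = \frac{64}{Re}
f = 64/1940 = 0.03299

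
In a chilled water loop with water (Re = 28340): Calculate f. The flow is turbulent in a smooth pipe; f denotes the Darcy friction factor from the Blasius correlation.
Formula: f = \frac{0.316}{Re^{0.25}}
f = 0.316/28340^0.25 = 0.02435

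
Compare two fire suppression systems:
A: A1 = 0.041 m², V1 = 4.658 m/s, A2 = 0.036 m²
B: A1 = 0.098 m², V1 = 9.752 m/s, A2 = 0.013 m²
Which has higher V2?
V2(A) = 5.305 m/s, V2(B) = 73.52 m/s. Answer: B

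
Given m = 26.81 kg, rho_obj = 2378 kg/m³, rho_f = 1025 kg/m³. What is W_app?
Formula: W_{app} = mg\left(1 - \frac{\rho_f}{\rho_{obj}}\right)
W_app = 26.81·9.81·(1 − 1025/2378) = 149.6 N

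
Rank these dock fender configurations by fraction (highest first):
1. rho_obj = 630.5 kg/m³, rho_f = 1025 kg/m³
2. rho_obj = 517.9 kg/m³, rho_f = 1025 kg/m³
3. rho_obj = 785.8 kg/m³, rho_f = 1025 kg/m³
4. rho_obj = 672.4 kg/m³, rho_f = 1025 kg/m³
Case 1: fraction = 0.6151
Case 2: fraction = 0.5053
Case 3: fraction = 0.7666
Case 4: fraction = 0.656
Ranking (highest first): 3, 4, 1, 2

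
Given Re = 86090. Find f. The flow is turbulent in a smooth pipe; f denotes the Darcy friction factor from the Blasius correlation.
Formula: f = \frac{0.316}{Re^{0.25}}
f = 0.316/86090^0.25 = 0.01845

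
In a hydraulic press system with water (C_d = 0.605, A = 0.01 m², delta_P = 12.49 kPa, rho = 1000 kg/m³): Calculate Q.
Formula: Q = C_d A \sqrt{\frac{2 \Delta P}{\rho}}
Q = 0.605·0.01·√(2·(12.49·1000)/1000)·1000 = 30.24 L/s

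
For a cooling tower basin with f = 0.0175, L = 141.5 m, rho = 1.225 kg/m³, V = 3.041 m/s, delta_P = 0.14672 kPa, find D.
Formula: \Delta P = f \frac{L}{D} \frac{\rho V^2}{2}
Substituting knowns: 0.14672 = 0.0175·(141.5/D)·0.5·1.225·3.041²/1000
Solving for D: D = 0.0175·141.5·0.5·1.225·3.041²/(0.14672·1000) = 0.0956 m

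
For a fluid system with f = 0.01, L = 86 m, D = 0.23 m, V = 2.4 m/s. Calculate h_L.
Formula: h_L = f \frac{L}{D} \frac{V^2}{2g}
h_L = 0.01·(86/0.23)·2.4²/(2·9.81) = 1.098 m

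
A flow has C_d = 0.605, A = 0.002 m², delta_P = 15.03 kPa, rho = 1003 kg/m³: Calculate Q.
Formula: Q = C_d A \sqrt{\frac{2 \Delta P}{\rho}}
Q = 0.605·0.002·√(2·(15.03·1000)/1003)·1000 = 6.624 L/s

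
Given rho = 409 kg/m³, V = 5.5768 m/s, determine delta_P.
Formula: V = \sqrt{\frac{2 \Delta P}{\rho}}
Substituting knowns: 5.5768 = √(2·(delta_P·1000)/409)
Solving for delta_P: delta_P = 5.5768²·409/2/1000 = 6.36 kPa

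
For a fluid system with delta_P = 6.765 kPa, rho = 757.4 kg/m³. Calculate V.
Formula: V = \sqrt{\frac{2 \Delta P}{\rho}}
V = √(2·(6.765·1000)/757.4) = 4.227 m/s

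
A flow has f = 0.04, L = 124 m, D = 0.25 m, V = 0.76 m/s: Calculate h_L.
Formula: h_L = f \frac{L}{D} \frac{V^2}{2g}
h_L = 0.04·(124/0.25)·0.76²/(2·9.81) = 0.5841 m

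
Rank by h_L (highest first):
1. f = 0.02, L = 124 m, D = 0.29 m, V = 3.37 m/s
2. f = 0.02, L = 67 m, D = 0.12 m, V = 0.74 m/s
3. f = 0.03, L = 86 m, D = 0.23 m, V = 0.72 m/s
Case 1: h_L = 4.95 m
Case 2: h_L = 0.3117 m
Case 3: h_L = 0.2964 m
Ranking (highest first): 1, 2, 3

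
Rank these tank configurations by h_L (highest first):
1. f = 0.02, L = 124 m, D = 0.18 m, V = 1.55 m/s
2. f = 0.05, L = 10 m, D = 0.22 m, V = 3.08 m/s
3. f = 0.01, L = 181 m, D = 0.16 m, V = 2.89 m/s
Case 1: h_L = 1.687 m
Case 2: h_L = 1.099 m
Case 3: h_L = 4.816 m
Ranking (highest first): 3, 1, 2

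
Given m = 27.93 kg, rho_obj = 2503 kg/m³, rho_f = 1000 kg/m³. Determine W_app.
Formula: W_{app} = mg\left(1 - \frac{\rho_f}{\rho_{obj}}\right)
W_app = 27.93·9.81·(1 − 1000/2503) = 164.5 N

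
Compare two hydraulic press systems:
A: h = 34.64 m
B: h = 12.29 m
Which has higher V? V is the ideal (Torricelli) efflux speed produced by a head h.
V(A) = 26.07 m/s, V(B) = 15.53 m/s. Answer: A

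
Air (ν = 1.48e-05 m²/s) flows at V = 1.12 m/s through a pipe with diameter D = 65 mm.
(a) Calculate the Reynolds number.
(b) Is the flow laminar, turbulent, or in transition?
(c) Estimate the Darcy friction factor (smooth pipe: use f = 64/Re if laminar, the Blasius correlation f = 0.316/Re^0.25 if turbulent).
(a) Re = V·D/ν = 1.12·0.065/1.48e-05 = 4918.9
(b) Flow regime: turbulent (Re > 4000)
(c) Friction factor: f = 0.316/Re^0.25 = 0.316/4918.9^0.25 = 0.03773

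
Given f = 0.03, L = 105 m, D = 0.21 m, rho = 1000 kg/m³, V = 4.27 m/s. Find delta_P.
Formula: \Delta P = f \frac{L}{D} \frac{\rho V^2}{2}
delta_P = 0.03·(105/0.21)·0.5·1000·4.27²/1000 = 136.7 kPa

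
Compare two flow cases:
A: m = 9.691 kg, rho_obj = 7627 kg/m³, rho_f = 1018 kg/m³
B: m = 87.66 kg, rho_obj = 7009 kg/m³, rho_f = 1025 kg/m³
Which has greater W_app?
W_app(A) = 82.38 N, W_app(B) = 734.2 N. Answer: B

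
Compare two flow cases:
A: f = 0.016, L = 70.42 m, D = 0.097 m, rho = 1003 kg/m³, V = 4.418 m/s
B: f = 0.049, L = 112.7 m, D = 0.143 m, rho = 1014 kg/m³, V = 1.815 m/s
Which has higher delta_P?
delta_P(A) = 113.7 kPa, delta_P(B) = 64.5 kPa. Answer: A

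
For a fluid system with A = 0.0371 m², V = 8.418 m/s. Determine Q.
Formula: Q = A V
Q = 0.0371·8.418·1000 = 312.3 L/s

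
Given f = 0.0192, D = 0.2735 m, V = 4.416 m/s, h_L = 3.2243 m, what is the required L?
Formula: h_L = f \frac{L}{D} \frac{V^2}{2g}
Substituting knowns: 3.2243 = 0.0192·(L/0.2735)·4.416²/(2·9.81)
Solving for L: L = 3.2243·2·9.81·0.2735/(0.0192·4.416²) = 46.21 m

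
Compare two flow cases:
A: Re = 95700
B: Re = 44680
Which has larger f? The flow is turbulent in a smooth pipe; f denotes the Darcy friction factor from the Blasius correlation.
f(A) = 0.01797, f(B) = 0.02173. Answer: B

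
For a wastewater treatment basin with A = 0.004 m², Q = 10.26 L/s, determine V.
Formula: Q = A V
Substituting knowns: 10.26 = 0.004·V·1000
Solving for V: V = (10.26/1000)/0.004 = 2.565 m/s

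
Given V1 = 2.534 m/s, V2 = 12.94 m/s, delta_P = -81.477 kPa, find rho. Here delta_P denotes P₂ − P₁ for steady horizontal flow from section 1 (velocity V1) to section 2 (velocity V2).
Formula: \Delta P = \frac{1}{2} \rho (V_1^2 - V_2^2)
Substituting knowns: -81.477 = 0.5·rho·(2.534² − 12.94²)/1000
Solving for rho: rho = 2·(-81.477·1000)/(2.534² − 12.94²) = 1012 kg/m³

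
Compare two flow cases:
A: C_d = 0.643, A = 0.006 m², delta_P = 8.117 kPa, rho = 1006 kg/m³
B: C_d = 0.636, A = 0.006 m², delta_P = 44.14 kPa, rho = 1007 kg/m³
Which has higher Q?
Q(A) = 15.5 L/s, Q(B) = 35.73 L/s. Answer: B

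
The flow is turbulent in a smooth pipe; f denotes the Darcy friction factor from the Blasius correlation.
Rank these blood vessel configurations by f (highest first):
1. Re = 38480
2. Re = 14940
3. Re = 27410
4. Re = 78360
Case 1: f = 0.02256
Case 2: f = 0.02858
Case 3: f = 0.02456
Case 4: f = 0.01889
Ranking (highest first): 2, 3, 1, 4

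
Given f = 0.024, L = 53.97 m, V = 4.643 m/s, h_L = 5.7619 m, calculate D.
Formula: h_L = f \frac{L}{D} \frac{V^2}{2g}
Substituting knowns: 5.7619 = 0.024·(53.97/D)·4.643²/(2·9.81)
Solving for D: D = 0.024·53.97·4.643²/(2·9.81·5.7619) = 0.247 m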